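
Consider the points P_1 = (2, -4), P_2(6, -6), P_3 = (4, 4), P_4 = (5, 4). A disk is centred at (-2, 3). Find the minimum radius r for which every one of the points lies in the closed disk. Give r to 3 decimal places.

12.042

The required radius is the distance from (-2, 3) to the farthest point.
Squared distances: 65, 145, 37, 50.
Maximum is 145, attained at P_2.
r = √145 ≈ 12.042.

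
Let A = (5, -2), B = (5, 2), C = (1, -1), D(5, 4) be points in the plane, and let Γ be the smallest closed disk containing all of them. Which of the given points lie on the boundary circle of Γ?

A, C, D

By Welzl's lemma the MEC is supported by two points (diametrically opposite) or three points (on a circumcircle).
The minimum enclosing circle is determined by three boundary points: A, C, D.
Their circumcentre is (3.625, 1) with r² = 10.890625.
The farthest remaining point B is at distance² 2.890625 ≤ 10.890625.
The points at distance exactly r from the centre are A, C, D — 3 points.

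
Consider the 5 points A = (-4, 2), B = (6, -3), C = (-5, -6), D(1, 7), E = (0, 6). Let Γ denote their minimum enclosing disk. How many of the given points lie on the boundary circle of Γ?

By Welzl's lemma the MEC is supported by two points (diametrically opposite) or three points (on a circumcircle).
The minimum enclosing circle is determined by three boundary points: B, C, D.
Their circumcentre is (-0.7, -0.1) with r² = 53.3.
The farthest remaining point E is at distance² 37.7 ≤ 53.3.
The points at distance exactly r from the centre are B, C, D — 3 points.

3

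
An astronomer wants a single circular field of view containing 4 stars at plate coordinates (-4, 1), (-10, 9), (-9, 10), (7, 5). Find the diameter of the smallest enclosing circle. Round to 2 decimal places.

By Welzl's lemma the MEC is supported by two points (diametrically opposite) or three points (on a circumcircle).
The farthest pair is (-10, 9)–(7, 5) with squared distance 305. The circle on this segment as diameter has centre (-1.5, 7) and r² = 305/4 = 76.25.
Check (-4, 1): distance² to centre = 42.25 ≤ 76.25, so it lies inside.
All remaining points lie in this disk, and no smaller disk contains both endpoints, so this is the minimum enclosing circle.
Diameter = 2r = 2√(76.25) ≈ 17.46.

17.46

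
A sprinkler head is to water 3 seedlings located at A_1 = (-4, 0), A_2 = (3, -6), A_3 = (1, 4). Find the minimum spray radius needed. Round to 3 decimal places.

Side lengths²: A_1A_2² = 85, A_1A_3² = 41, A_2A_3² = 104.
Since A_2A_3² = 104 < 85 + 41 = 126, the triangle is acute, so the smallest enclosing circle is the circumcircle.
Circumcentre = (61/58, -69/58), r² = 45305/1682.
r = √(45305/1682) ≈ 5.190.

5.190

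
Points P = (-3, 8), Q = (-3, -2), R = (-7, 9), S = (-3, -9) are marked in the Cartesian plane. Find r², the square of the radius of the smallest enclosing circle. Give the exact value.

85

A smallest enclosing disk is always determined by at most three of the input points on its boundary.
The farthest pair is R–S with squared distance 340. The circle on this segment as diameter has centre (-5, 0) and r² = 340/4 = 85.
Check P: distance² to centre = 68 ≤ 85, so it lies inside.
All remaining points lie in this disk, and no smaller disk contains both endpoints, so this is the minimum enclosing circle.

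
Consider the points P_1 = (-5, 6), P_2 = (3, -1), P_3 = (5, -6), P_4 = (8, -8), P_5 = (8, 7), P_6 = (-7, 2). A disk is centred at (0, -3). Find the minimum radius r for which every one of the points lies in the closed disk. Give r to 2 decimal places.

12.81

The required radius is the distance from (0, -3) to the farthest point.
Squared distances: 106, 13, 34, 89, 164, 74.
Maximum is 164, attained at P_5.
r = √164 ≈ 12.81.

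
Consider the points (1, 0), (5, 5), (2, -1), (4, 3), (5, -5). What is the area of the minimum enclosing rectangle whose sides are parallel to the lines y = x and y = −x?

50

In coordinates u = x + y, v = x − y the rectangle is axis-aligned; the map (x,y)→(u,v) scales areas by 2.
u-values: 1, 10, 1, 7, 0; range = 10 − 0 = 10.
v-values: 1, 0, 3, 1, 10; range = 10 − 0 = 10.
Area = (10 × 10) / 2 = 50.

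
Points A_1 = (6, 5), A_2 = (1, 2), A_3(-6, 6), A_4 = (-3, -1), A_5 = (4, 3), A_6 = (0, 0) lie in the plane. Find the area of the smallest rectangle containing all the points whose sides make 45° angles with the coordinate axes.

97.5

In coordinates u = x + y, v = x − y the rectangle is axis-aligned; the map (x,y)→(u,v) scales areas by 2.
u-values: 11, 3, 0, -4, 7, 0; range = 11 − (-4) = 15.
v-values: 1, -1, -12, -2, 1, 0; range = 1 − (-12) = 13.
Area = (15 × 13) / 2 = 97.5.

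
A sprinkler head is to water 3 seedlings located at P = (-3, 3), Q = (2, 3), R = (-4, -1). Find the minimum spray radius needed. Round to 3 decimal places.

Side lengths²: PQ² = 25, PR² = 17, QR² = 52.
Since QR² = 52 ≥ 25 + 17 = 42, the angle opposite QR is not acute, so the smallest enclosing circle has QR as diameter.
Centre = midpoint of QR = (-1, 1), r² = 52/4 = 13.
r = √13 ≈ 3.606.

3.606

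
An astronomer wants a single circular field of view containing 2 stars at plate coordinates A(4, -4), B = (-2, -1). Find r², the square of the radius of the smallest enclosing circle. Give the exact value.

The smallest circle enclosing two points has them as diameter endpoints.
Centre = midpoint = (1, -2.5); r² = |AB|²/4 = 45/4 = 11.25.

11.25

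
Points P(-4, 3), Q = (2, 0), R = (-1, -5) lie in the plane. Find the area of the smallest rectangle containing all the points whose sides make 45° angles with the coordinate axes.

44

In coordinates u = x + y, v = x − y the rectangle is axis-aligned; the map (x,y)→(u,v) scales areas by 2.
u-values: -1, 2, -6; range = 2 − (-6) = 8.
v-values: -7, 2, 4; range = 4 − (-7) = 11.
Area = (8 × 11) / 2 = 44.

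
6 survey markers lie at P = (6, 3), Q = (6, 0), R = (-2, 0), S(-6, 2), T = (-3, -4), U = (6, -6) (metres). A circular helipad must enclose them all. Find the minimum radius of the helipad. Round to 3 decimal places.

7.236

The minimum enclosing circle of a finite set is fixed by two of the points (as a diameter) or three (as a circumcircle).
The minimum enclosing circle is determined by three boundary points: P, S, U.
Their circumcentre is (1/3, -1.5) with r² = 1885/36.
The farthest remaining point Q is at distance² 1237/36 ≤ 1885/36.
r = √(1885/36) ≈ 7.236.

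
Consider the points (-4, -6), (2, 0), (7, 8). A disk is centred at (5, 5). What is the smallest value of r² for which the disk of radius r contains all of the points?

The required radius is the distance from (5, 5) to the farthest point.
Squared distances: 202, 34, 13.
Maximum is 202, attained at (-4, -6).

202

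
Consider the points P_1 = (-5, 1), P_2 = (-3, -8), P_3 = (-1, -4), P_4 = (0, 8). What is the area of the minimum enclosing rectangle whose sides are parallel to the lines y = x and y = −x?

In coordinates u = x + y, v = x − y the rectangle is axis-aligned; the map (x,y)→(u,v) scales areas by 2.
u-values: -4, -11, -5, 8; range = 8 − (-11) = 19.
v-values: -6, 5, 3, -8; range = 5 − (-8) = 13.
Area = (19 × 13) / 2 = 123.5.

123.5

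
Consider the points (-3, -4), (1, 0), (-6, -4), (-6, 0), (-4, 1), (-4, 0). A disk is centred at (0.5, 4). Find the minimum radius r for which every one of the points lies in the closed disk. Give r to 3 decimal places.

10.308

The required radius is the distance from (0.5, 4) to the farthest point.
Squared distances: 76.25, 16.25, 106.25, 58.25, 29.25, 36.25.
Maximum is 106.25, attained at (-6, -4).
r = √(106.25) ≈ 10.308.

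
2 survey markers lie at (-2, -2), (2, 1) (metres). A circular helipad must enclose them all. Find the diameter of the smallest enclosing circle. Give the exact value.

The smallest circle enclosing two points has them as diameter endpoints.
Centre = midpoint = (0, -0.5); r² = |(-2, -2)−(2, 1)|²/4 = 25/4 = 6.25.
Diameter = 2r = 2√(6.25) = 5.

5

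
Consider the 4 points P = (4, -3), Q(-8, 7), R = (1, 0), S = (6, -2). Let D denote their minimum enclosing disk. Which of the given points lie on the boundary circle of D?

Q, S

The minimum enclosing circle of a finite set is fixed by two of the points (as a diameter) or three (as a circumcircle).
The farthest pair is Q–S with squared distance 277. The circle on this segment as diameter has centre (-1, 2.5) and r² = 277/4 = 69.25.
Check P: distance² to centre = 55.25 ≤ 69.25, so it lies inside.
All remaining points lie in this disk, and no smaller disk contains both endpoints, so this is the minimum enclosing circle.
The points at distance exactly r from the centre are Q, S — 2 points.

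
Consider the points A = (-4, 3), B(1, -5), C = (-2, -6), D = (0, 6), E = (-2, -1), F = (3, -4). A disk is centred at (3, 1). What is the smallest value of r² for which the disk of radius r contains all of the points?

74

The required radius is the distance from (3, 1) to the farthest point.
Squared distances: 53, 40, 74, 34, 29, 25.
Maximum is 74, attained at C.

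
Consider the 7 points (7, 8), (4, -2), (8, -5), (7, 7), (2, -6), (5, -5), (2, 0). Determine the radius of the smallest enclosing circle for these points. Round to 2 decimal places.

By Welzl's lemma the MEC is supported by two points (diametrically opposite) or three points (on a circumcircle).
The farthest pair is (7, 8)–(2, -6) with squared distance 221. The circle on this segment as diameter has centre (4.5, 1) and r² = 221/4 = 55.25.
Check (4, -2): distance² to centre = 9.25 ≤ 55.25, so it lies inside.
All remaining points lie in this disk, and no smaller disk contains both endpoints, so this is the minimum enclosing circle.
r = √(55.25) ≈ 7.43.

7.43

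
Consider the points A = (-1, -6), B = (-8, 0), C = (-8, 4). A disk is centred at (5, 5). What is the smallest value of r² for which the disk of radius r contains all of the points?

194

The required radius is the distance from (5, 5) to the farthest point.
Squared distances: 157, 194, 170.
Maximum is 194, attained at B.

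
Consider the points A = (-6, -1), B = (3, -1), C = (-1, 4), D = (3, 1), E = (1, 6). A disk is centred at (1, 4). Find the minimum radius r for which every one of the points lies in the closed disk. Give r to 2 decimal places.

8.60

The required radius is the distance from (1, 4) to the farthest point.
Squared distances: 74, 29, 4, 13, 4.
Maximum is 74, attained at A.
r = √74 ≈ 8.60.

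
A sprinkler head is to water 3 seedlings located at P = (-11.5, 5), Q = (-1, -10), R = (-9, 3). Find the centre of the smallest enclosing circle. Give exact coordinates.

(-6.25, -2.5)

Side lengths²: PQ² = 335.25, PR² = 10.25, QR² = 233.
Since PQ² = 335.25 ≥ 233 + 10.25 = 243.25, the angle opposite PQ is not acute, so the smallest enclosing circle has PQ as diameter.
Centre = midpoint of PQ = (-6.25, -2.5), r² = 335.25/4 = 83.8125.
Centre = (-6.25, -2.5).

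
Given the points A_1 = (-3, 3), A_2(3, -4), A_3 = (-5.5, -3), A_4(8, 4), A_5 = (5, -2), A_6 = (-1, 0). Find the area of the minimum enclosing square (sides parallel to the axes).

182.25

The bounding box has width 13.5 and height 8.
An axis-aligned square enclosing the set must have side ≥ max(width, height).
So the minimum side is max(13.5, 8) = 13.5.
Area = 13.5² = 182.25.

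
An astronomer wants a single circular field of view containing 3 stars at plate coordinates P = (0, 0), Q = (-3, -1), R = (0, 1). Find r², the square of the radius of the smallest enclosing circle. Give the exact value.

Side lengths²: PQ² = 10, PR² = 1, QR² = 13.
Since QR² = 13 ≥ 10 + 1 = 11, the angle opposite QR is not acute, so the smallest enclosing circle has QR as diameter.
Centre = midpoint of QR = (-1.5, 0), r² = 13/4 = 3.25.

3.25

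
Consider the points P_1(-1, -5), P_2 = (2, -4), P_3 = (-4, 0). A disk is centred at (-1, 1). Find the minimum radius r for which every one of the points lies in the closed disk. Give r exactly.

The required radius is the distance from (-1, 1) to the farthest point.
Squared distances: 36, 34, 10.
Maximum is 36, attained at P_1.
r = √36 = 6.

6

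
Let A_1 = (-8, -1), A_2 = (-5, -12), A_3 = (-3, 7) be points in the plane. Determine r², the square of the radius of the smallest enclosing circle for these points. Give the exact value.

91.25

Side lengths²: A_1A_2² = 130, A_1A_3² = 89, A_2A_3² = 365.
Since A_2A_3² = 365 ≥ 130 + 89 = 219, the angle opposite A_2A_3 is not acute, so the smallest enclosing circle has A_2A_3 as diameter.
Centre = midpoint of A_2A_3 = (-4, -2.5), r² = 365/4 = 91.25.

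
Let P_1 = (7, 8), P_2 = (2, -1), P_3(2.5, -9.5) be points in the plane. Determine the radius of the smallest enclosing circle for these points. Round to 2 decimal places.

9.03

Side lengths²: P_1P_2² = 106, P_1P_3² = 326.5, P_2P_3² = 72.5.
Since P_1P_3² = 326.5 ≥ 106 + 72.5 = 178.5, the angle opposite P_1P_3 is not acute, so the smallest enclosing circle has P_1P_3 as diameter.
Centre = midpoint of P_1P_3 = (4.75, -0.75), r² = 326.5/4 = 81.625.
r = √(81.625) ≈ 9.03.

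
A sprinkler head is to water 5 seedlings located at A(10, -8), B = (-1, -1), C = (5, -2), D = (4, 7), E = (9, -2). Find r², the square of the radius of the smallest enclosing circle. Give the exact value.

65.25

The farthest pair is A–D with squared distance 261. The circle on this segment as diameter has centre (7, -0.5) and r² = 261/4 = 65.25.
Check B: distance² to centre = 64.25 ≤ 65.25, so it lies inside.
All remaining points lie in this disk, and no smaller disk contains both endpoints, so this is the minimum enclosing circle.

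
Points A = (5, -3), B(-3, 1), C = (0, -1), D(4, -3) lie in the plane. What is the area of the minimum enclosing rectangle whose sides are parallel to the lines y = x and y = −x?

In coordinates u = x + y, v = x − y the rectangle is axis-aligned; the map (x,y)→(u,v) scales areas by 2.
u-values: 2, -2, -1, 1; range = 2 − (-2) = 4.
v-values: 8, -4, 1, 7; range = 8 − (-4) = 12.
Area = (4 × 12) / 2 = 24.

24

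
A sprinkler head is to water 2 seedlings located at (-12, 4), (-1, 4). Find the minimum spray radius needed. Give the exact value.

5.5

The smallest circle enclosing two points has them as diameter endpoints.
Centre = midpoint = (-6.5, 4); r² = |(-12, 4)−(-1, 4)|²/4 = 121/4 = 30.25.
r = √(30.25) = 5.5.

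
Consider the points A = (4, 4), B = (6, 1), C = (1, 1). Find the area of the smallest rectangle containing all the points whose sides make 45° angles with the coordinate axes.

In coordinates u = x + y, v = x − y the rectangle is axis-aligned; the map (x,y)→(u,v) scales areas by 2.
u-values: 8, 7, 2; range = 8 − 2 = 6.
v-values: 0, 5, 0; range = 5 − 0 = 5.
Area = (6 × 5) / 2 = 15.

15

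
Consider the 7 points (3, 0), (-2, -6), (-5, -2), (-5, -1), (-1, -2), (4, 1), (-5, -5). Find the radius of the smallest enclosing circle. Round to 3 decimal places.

The minimum enclosing circle of a finite set is fixed by two of the points (as a diameter) or three (as a circumcircle).
The farthest pair is (4, 1)–(-5, -5) with squared distance 117. The circle on this segment as diameter has centre (-0.5, -2) and r² = 117/4 = 29.25.
Check (3, 0): distance² to centre = 16.25 ≤ 29.25, so it lies inside.
All remaining points lie in this disk, and no smaller disk contains both endpoints, so this is the minimum enclosing circle.
r = √(29.25) ≈ 5.408.

5.408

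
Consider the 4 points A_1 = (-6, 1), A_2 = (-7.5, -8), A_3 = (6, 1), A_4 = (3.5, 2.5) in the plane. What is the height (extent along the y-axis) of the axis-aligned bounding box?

max y = 2.5, min y = -8, so height = 10.5.

10.5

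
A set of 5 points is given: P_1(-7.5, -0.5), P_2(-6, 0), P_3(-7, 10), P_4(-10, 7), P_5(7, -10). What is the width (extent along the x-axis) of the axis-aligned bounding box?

max x = 7, min x = -10, so width = 17.

17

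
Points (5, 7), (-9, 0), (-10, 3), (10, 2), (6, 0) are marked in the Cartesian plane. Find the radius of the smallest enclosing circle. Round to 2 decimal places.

10.01

A smallest enclosing disk is always determined by at most three of the input points on its boundary.
The farthest pair is (-10, 3)–(10, 2) with squared distance 401. The circle on this segment as diameter has centre (0, 2.5) and r² = 401/4 = 100.25.
Check (5, 7): distance² to centre = 45.25 ≤ 100.25, so it lies inside.
All remaining points lie in this disk, and no smaller disk contains both endpoints, so this is the minimum enclosing circle.
r = √(100.25) ≈ 10.01.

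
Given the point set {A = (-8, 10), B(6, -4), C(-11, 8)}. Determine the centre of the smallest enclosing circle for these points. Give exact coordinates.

(-2.5, 2)

Side lengths²: AB² = 392, AC² = 13, BC² = 433.
Since BC² = 433 ≥ 392 + 13 = 405, the angle opposite BC is not acute, so the smallest enclosing circle has BC as diameter.
Centre = midpoint of BC = (-2.5, 2), r² = 433/4 = 108.25.
Centre = (-2.5, 2).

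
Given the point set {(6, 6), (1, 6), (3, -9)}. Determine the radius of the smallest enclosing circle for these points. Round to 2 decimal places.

7.72

Call the three points A, B, C in the order given.
Side lengths²: AB² = 25, AC² = 234, BC² = 229.
Since AC² = 234 < 229 + 25 = 254, the triangle is acute, so the smallest enclosing circle is the circumcircle.
Circumcentre = (3.5, -1.3), r² = 59.54.
r = √(59.54) ≈ 7.72.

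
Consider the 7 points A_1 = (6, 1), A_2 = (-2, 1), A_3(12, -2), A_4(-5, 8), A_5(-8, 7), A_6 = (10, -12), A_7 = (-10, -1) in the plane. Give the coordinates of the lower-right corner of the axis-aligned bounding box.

(12, -12)

x-range [-10, 12], y-range [-12, 8].
The lower-right corner is (12, -12).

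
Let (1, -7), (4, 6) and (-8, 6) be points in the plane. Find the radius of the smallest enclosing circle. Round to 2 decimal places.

Call the three points A, B, C in the order given.
Side lengths²: AB² = 178, AC² = 250, BC² = 144.
Since AC² = 250 < 178 + 144 = 322, the triangle is acute, so the smallest enclosing circle is the circumcircle.
Circumcentre = (-2, 7/13), r² = 11125/169.
r = √(11125/169) ≈ 8.11.

8.11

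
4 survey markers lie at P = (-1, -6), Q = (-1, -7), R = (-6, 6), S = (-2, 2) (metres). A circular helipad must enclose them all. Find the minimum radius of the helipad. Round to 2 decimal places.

6.96

The farthest pair is Q–R with squared distance 194. The circle on this segment as diameter has centre (-3.5, -0.5) and r² = 194/4 = 48.5.
Check P: distance² to centre = 36.5 ≤ 48.5, so it lies inside.
All remaining points lie in this disk, and no smaller disk contains both endpoints, so this is the minimum enclosing circle.
r = √(48.5) ≈ 6.96.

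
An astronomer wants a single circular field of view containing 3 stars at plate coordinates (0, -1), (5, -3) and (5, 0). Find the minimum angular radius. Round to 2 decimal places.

Call the three points A, B, C in the order given.
Side lengths²: AB² = 29, AC² = 26, BC² = 9.
Since AB² = 29 < 26 + 9 = 35, the triangle is acute, so the smallest enclosing circle is the circumcircle.
Circumcentre = (2.7, -1.5), r² = 7.54.
r = √(7.54) ≈ 2.75.

2.75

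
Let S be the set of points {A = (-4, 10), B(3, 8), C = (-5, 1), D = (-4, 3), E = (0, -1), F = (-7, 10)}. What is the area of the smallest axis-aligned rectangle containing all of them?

x ranges over [-7, 3], width 10.
y ranges over [-1, 10], height 11.
Area = 10 × 11 = 110.

110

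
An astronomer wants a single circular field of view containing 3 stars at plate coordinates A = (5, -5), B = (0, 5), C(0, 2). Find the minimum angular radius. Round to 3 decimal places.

5.590

Side lengths²: AB² = 125, AC² = 74, BC² = 9.
Since AB² = 125 ≥ 74 + 9 = 83, the angle opposite AB is not acute, so the smallest enclosing circle has AB as diameter.
Centre = midpoint of AB = (2.5, 0), r² = 125/4 = 31.25.
r = √(31.25) ≈ 5.590.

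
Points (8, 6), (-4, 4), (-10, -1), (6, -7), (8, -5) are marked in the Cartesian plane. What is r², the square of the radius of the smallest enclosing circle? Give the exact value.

A smallest enclosing disk is always determined by at most three of the input points on its boundary.
The minimum enclosing circle is determined by three boundary points: (8, 6), (-10, -1), (8, -5).
Their circumcentre is (-2/9, 0.5) with r² = 31705/324.
The farthest remaining point (6, -7) is at distance² 30769/324 ≤ 31705/324.

31705/324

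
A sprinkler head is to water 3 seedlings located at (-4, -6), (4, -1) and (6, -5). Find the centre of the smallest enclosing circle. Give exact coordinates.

Call the three points A, B, C in the order given.
Side lengths²: AB² = 89, AC² = 101, BC² = 20.
Since AC² = 101 < 89 + 20 = 109, the triangle is acute, so the smallest enclosing circle is the circumcircle.
Circumcentre = (20/21, -211/42), r² = 44945/1764.
Centre = (20/21, -211/42).

(20/21, -211/42)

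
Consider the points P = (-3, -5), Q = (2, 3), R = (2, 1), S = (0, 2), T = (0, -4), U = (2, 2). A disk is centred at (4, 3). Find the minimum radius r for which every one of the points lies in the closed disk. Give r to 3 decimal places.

10.630

The required radius is the distance from (4, 3) to the farthest point.
Squared distances: 113, 4, 8, 17, 65, 5.
Maximum is 113, attained at P.
r = √113 ≈ 10.630.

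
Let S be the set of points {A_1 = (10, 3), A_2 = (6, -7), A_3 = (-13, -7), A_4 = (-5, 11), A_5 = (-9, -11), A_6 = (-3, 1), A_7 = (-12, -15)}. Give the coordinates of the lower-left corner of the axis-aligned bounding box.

(-13, -15)

x-range [-13, 10], y-range [-15, 11].
The lower-left corner is (-13, -15).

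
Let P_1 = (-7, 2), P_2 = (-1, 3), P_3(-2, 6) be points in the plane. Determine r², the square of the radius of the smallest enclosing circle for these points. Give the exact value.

Side lengths²: P_1P_2² = 37, P_1P_3² = 41, P_2P_3² = 10.
Since P_1P_3² = 41 < 37 + 10 = 47, the triangle is acute, so the smallest enclosing circle is the circumcircle.
Circumcentre = (-159/38, 137/38), r² = 7585/722.

7585/722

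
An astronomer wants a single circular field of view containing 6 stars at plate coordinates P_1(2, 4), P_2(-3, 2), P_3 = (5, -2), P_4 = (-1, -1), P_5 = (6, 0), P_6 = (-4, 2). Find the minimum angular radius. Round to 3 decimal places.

5.099

The farthest pair is P_5–P_6 with squared distance 104. The circle on this segment as diameter has centre (1, 1) and r² = 104/4 = 26.
Check P_1: distance² to centre = 10 ≤ 26, so it lies inside.
All remaining points lie in this disk, and no smaller disk contains both endpoints, so this is the minimum enclosing circle.
r = √26 ≈ 5.099.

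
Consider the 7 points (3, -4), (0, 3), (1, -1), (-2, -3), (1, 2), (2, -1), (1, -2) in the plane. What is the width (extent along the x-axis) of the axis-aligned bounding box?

max x = 3, min x = -2, so width = 5.

5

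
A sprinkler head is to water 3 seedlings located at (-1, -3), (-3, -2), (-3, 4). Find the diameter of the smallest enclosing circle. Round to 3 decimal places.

Call the three points A, B, C in the order given.
Side lengths²: AB² = 5, AC² = 53, BC² = 36.
Since AC² = 53 ≥ 36 + 5 = 41, the angle opposite AC is not acute, so the smallest enclosing circle has AC as diameter.
Centre = midpoint of AC = (-2, 0.5), r² = 53/4 = 13.25.
Diameter = 2r = 2√(13.25) ≈ 7.280.

7.280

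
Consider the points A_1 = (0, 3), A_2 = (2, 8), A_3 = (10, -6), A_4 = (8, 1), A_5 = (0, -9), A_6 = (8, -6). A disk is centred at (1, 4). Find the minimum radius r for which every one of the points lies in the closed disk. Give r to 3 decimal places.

13.454

The required radius is the distance from (1, 4) to the farthest point.
Squared distances: 2, 17, 181, 58, 170, 149.
Maximum is 181, attained at A_3.
r = √181 ≈ 13.454.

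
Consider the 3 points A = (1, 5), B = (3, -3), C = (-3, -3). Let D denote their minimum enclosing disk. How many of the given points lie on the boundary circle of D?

3

Side lengths²: AB² = 68, AC² = 80, BC² = 36.
Since AC² = 80 < 68 + 36 = 104, the triangle is acute, so the smallest enclosing circle is the circumcircle.
Circumcentre = (0, 0.5), r² = 21.25.
The points at distance exactly r from the centre are A, B, C — 3 points.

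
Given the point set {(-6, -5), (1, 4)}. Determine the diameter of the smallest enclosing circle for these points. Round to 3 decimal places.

11.402

The smallest circle enclosing two points has them as diameter endpoints.
Centre = midpoint = (-2.5, -0.5); r² = |(-6, -5)−(1, 4)|²/4 = 130/4 = 32.5.
Diameter = 2r = 2√(32.5) ≈ 11.402.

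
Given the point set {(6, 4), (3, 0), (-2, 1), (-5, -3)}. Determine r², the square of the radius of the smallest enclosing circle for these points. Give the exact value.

42.5

By Welzl's lemma the MEC is supported by two points (diametrically opposite) or three points (on a circumcircle).
The farthest pair is (6, 4)–(-5, -3) with squared distance 170. The circle on this segment as diameter has centre (0.5, 0.5) and r² = 170/4 = 42.5.
Check (3, 0): distance² to centre = 6.5 ≤ 42.5, so it lies inside.
All remaining points lie in this disk, and no smaller disk contains both endpoints, so this is the minimum enclosing circle.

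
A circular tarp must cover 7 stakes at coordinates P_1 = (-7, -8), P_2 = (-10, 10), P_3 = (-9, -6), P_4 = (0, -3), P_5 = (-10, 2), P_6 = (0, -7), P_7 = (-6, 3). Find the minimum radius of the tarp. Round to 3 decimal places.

9.862

The farthest pair is P_2–P_6 with squared distance 389. The circle on this segment as diameter has centre (-5, 1.5) and r² = 389/4 = 97.25.
Check P_1: distance² to centre = 94.25 ≤ 97.25, so it lies inside.
All remaining points lie in this disk, and no smaller disk contains both endpoints, so this is the minimum enclosing circle.
r = √(97.25) ≈ 9.862.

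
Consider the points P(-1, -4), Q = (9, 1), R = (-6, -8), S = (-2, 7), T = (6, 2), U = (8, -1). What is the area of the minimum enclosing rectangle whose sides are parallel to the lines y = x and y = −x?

216

In coordinates u = x + y, v = x − y the rectangle is axis-aligned; the map (x,y)→(u,v) scales areas by 2.
u-values: -5, 10, -14, 5, 8, 7; range = 10 − (-14) = 24.
v-values: 3, 8, 2, -9, 4, 9; range = 9 − (-9) = 18.
Area = (24 × 18) / 2 = 216.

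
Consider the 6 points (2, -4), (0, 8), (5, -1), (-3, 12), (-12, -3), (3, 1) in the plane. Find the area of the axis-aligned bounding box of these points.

272

x ranges over [-12, 5], width 17.
y ranges over [-4, 12], height 16.
Area = 17 × 16 = 272.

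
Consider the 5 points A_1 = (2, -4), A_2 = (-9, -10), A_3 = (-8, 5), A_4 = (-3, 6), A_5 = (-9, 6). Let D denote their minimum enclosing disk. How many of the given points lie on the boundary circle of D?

The minimum enclosing circle of a finite set is fixed by two of the points (as a diameter) or three (as a circumcircle).
The farthest pair is A_2–A_4 with squared distance 292. The circle on this segment as diameter has centre (-6, -2) and r² = 292/4 = 73.
Check A_1: distance² to centre = 68 ≤ 73, so it lies inside.
All remaining points lie in this disk, and no smaller disk contains both endpoints, so this is the minimum enclosing circle.
The points at distance exactly r from the centre are A_2, A_4, A_5 — 3 points.

3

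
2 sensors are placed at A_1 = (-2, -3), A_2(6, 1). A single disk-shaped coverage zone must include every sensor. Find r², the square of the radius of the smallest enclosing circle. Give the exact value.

20

The smallest circle enclosing two points has them as diameter endpoints.
Centre = midpoint = (2, -1); r² = |A_1A_2|²/4 = 80/4 = 20.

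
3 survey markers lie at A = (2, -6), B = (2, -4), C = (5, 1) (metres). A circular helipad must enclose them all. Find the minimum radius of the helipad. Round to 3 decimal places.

Side lengths²: AB² = 4, AC² = 58, BC² = 34.
Since AC² = 58 ≥ 34 + 4 = 38, the angle opposite AC is not acute, so the smallest enclosing circle has AC as diameter.
Centre = midpoint of AC = (3.5, -2.5), r² = 58/4 = 14.5.
r = √(14.5) ≈ 3.808.

3.808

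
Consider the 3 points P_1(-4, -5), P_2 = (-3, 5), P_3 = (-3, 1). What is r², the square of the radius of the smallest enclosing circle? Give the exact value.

Side lengths²: P_1P_2² = 101, P_1P_3² = 37, P_2P_3² = 16.
Since P_1P_2² = 101 ≥ 37 + 16 = 53, the angle opposite P_1P_2 is not acute, so the smallest enclosing circle has P_1P_2 as diameter.
Centre = midpoint of P_1P_2 = (-3.5, 0), r² = 101/4 = 25.25.

25.25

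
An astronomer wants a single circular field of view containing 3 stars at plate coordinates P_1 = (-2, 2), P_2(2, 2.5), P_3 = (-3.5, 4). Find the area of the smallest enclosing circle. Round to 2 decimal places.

Side lengths²: P_1P_2² = 16.25, P_1P_3² = 6.25, P_2P_3² = 32.5.
Since P_2P_3² = 32.5 ≥ 16.25 + 6.25 = 22.5, the angle opposite P_2P_3 is not acute, so the smallest enclosing circle has P_2P_3 as diameter.
Centre = midpoint of P_2P_3 = (-0.75, 3.25), r² = 32.5/4 = 8.125.
Area = π·r² = π·8.125 ≈ 25.53.

25.53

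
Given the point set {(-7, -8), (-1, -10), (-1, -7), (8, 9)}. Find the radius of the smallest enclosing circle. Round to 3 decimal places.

The farthest pair is (-7, -8)–(8, 9) with squared distance 514. The circle on this segment as diameter has centre (0.5, 0.5) and r² = 514/4 = 128.5.
Check (-1, -10): distance² to centre = 112.5 ≤ 128.5, so it lies inside.
All remaining points lie in this disk, and no smaller disk contains both endpoints, so this is the minimum enclosing circle.
r = √(128.5) ≈ 11.336.

11.336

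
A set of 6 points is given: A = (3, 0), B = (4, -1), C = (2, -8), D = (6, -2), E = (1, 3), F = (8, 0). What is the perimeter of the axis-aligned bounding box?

Width = max x − min x = 8 − 1 = 7.
Height = max y − min y = 3 − (-8) = 11.
Perimeter = 2(7 + 11) = 36.

36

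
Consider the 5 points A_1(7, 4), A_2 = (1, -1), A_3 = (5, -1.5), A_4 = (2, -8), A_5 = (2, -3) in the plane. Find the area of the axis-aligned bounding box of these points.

72

x ranges over [1, 7], width 6.
y ranges over [-8, 4], height 12.
Area = 6 × 12 = 72.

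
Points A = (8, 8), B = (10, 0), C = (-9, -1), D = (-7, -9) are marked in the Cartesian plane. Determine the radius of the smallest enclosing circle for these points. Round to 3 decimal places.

11.336

A smallest enclosing disk is always determined by at most three of the input points on its boundary.
The farthest pair is A–D with squared distance 514. The circle on this segment as diameter has centre (0.5, -0.5) and r² = 514/4 = 128.5.
Check B: distance² to centre = 90.5 ≤ 128.5, so it lies inside.
All remaining points lie in this disk, and no smaller disk contains both endpoints, so this is the minimum enclosing circle.
r = √(128.5) ≈ 11.336.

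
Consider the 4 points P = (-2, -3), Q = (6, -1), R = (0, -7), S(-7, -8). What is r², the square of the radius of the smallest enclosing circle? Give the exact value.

54.5

A smallest enclosing disk is always determined by at most three of the input points on its boundary.
The farthest pair is Q–S with squared distance 218. The circle on this segment as diameter has centre (-0.5, -4.5) and r² = 218/4 = 54.5.
Check P: distance² to centre = 4.5 ≤ 54.5, so it lies inside.
All remaining points lie in this disk, and no smaller disk contains both endpoints, so this is the minimum enclosing circle.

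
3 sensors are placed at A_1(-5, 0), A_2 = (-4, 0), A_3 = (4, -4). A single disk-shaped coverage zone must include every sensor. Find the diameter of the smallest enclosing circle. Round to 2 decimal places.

9.85

Side lengths²: A_1A_2² = 1, A_1A_3² = 97, A_2A_3² = 80.
Since A_1A_3² = 97 ≥ 80 + 1 = 81, the angle opposite A_1A_3 is not acute, so the smallest enclosing circle has A_1A_3 as diameter.
Centre = midpoint of A_1A_3 = (-0.5, -2), r² = 97/4 = 24.25.
Diameter = 2r = 2√(24.25) ≈ 9.85.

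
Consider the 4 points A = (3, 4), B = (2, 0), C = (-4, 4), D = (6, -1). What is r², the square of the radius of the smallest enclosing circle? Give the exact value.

31.25

The farthest pair is C–D with squared distance 125. The circle on this segment as diameter has centre (1, 1.5) and r² = 125/4 = 31.25.
Check A: distance² to centre = 10.25 ≤ 31.25, so it lies inside.
All remaining points lie in this disk, and no smaller disk contains both endpoints, so this is the minimum enclosing circle.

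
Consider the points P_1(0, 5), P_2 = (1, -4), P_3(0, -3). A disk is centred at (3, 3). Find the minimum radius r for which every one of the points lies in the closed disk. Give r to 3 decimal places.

7.280

The required radius is the distance from (3, 3) to the farthest point.
Squared distances: 13, 53, 45.
Maximum is 53, attained at P_2.
r = √53 ≈ 7.280.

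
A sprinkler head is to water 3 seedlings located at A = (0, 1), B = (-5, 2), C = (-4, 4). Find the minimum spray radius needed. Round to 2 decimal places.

2.59

Side lengths²: AB² = 26, AC² = 25, BC² = 5.
Since AB² = 26 < 25 + 5 = 30, the triangle is acute, so the smallest enclosing circle is the circumcircle.
Circumcentre = (-53/22, 43/22), r² = 1625/242.
r = √(1625/242) ≈ 2.59.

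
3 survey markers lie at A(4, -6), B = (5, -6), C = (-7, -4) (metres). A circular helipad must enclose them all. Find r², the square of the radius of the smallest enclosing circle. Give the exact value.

37

Side lengths²: AB² = 1, AC² = 125, BC² = 148.
Since BC² = 148 ≥ 125 + 1 = 126, the angle opposite BC is not acute, so the smallest enclosing circle has BC as diameter.
Centre = midpoint of BC = (-1, -5), r² = 148/4 = 37.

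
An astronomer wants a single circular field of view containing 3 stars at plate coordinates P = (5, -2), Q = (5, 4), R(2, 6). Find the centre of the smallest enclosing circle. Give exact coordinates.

(3.5, 2)

Side lengths²: PQ² = 36, PR² = 73, QR² = 13.
Since PR² = 73 ≥ 36 + 13 = 49, the angle opposite PR is not acute, so the smallest enclosing circle has PR as diameter.
Centre = midpoint of PR = (3.5, 2), r² = 73/4 = 18.25.
Centre = (3.5, 2).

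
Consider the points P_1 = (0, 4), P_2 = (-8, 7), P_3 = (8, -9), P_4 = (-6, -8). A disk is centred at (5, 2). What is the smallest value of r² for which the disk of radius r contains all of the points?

The required radius is the distance from (5, 2) to the farthest point.
Squared distances: 29, 194, 130, 221.
Maximum is 221, attained at P_4.

221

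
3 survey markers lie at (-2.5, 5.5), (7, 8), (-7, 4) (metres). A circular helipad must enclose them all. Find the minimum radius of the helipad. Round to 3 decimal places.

7.280

Call the three points A, B, C in the order given.
Side lengths²: AB² = 96.5, AC² = 22.5, BC² = 212.
Since BC² = 212 ≥ 96.5 + 22.5 = 119, the angle opposite BC is not acute, so the smallest enclosing circle has BC as diameter.
Centre = midpoint of BC = (0, 6), r² = 212/4 = 53.
r = √53 ≈ 7.280.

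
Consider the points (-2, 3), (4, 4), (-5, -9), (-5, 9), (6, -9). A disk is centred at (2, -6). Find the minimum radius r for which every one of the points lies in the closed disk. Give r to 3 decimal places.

The required radius is the distance from (2, -6) to the farthest point.
Squared distances: 97, 104, 58, 274, 25.
Maximum is 274, attained at (-5, 9).
r = √274 ≈ 16.553.

16.553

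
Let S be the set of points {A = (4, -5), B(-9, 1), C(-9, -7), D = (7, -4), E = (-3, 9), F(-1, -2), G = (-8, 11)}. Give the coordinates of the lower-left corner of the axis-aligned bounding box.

(-9, -7)

x-range [-9, 7], y-range [-7, 11].
The lower-left corner is (-9, -7).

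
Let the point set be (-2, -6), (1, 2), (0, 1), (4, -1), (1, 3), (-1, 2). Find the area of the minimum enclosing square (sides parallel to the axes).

The bounding box has width 6 and height 9.
An axis-aligned square enclosing the set must have side ≥ max(width, height).
So the minimum side is max(6, 9) = 9.
Area = 9² = 81.

81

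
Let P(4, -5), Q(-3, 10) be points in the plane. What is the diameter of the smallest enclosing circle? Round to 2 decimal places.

16.55

The smallest circle enclosing two points has them as diameter endpoints.
Centre = midpoint = (0.5, 2.5); r² = |PQ|²/4 = 274/4 = 68.5.
Diameter = 2r = 2√(68.5) ≈ 16.55.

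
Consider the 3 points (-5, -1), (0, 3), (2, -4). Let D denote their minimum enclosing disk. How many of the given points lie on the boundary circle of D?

Call the three points A, B, C in the order given.
Side lengths²: AB² = 41, AC² = 58, BC² = 53.
Since AC² = 58 < 53 + 41 = 94, the triangle is acute, so the smallest enclosing circle is the circumcircle.
Circumcentre = (-75/86, -89/86), r² = 63017/3698.
The points at distance exactly r from the centre are (-5, -1), (0, 3), (2, -4) — 3 points.

3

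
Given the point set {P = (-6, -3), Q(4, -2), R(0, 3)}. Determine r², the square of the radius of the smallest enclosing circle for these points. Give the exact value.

4141/162

Side lengths²: PQ² = 101, PR² = 72, QR² = 41.
Since PQ² = 101 < 72 + 41 = 113, the triangle is acute, so the smallest enclosing circle is the circumcircle.
Circumcentre = (-19/18, -35/18), r² = 4141/162.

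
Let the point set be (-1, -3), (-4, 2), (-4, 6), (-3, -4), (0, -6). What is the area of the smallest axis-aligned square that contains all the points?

The bounding box has width 4 and height 12.
An axis-aligned square enclosing the set must have side ≥ max(width, height).
So the minimum side is max(4, 12) = 12.
Area = 12² = 144.

144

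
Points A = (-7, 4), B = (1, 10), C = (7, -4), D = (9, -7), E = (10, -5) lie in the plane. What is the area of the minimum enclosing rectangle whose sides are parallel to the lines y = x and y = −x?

In coordinates u = x + y, v = x − y the rectangle is axis-aligned; the map (x,y)→(u,v) scales areas by 2.
u-values: -3, 11, 3, 2, 5; range = 11 − (-3) = 14.
v-values: -11, -9, 11, 16, 15; range = 16 − (-11) = 27.
Area = (14 × 27) / 2 = 189.

189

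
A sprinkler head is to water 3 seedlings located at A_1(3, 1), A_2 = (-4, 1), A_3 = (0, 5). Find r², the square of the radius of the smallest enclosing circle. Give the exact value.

Side lengths²: A_1A_2² = 49, A_1A_3² = 25, A_2A_3² = 32.
Since A_1A_2² = 49 < 32 + 25 = 57, the triangle is acute, so the smallest enclosing circle is the circumcircle.
Circumcentre = (-0.5, 1.5), r² = 12.5.

12.5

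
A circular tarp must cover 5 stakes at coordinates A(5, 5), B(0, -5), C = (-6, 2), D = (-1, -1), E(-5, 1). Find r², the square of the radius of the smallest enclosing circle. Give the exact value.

A smallest enclosing disk is always determined by at most three of the input points on its boundary.
The minimum enclosing circle is determined by three boundary points: A, B, C.
Their circumcentre is (5/38, 45/38) with r² = 27625/722.
The farthest remaining point E is at distance² 19037/722 ≤ 27625/722.

27625/722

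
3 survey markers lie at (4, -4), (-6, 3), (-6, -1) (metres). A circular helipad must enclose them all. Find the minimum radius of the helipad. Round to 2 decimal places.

Call the three points A, B, C in the order given.
Side lengths²: AB² = 149, AC² = 109, BC² = 16.
Since AB² = 149 ≥ 109 + 16 = 125, the angle opposite AB is not acute, so the smallest enclosing circle has AB as diameter.
Centre = midpoint of AB = (-1, -0.5), r² = 149/4 = 37.25.
r = √(37.25) ≈ 6.10.

6.10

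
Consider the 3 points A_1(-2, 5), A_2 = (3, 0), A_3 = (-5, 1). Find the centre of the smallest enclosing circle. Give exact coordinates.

(-13/14, 15/14)

Side lengths²: A_1A_2² = 50, A_1A_3² = 25, A_2A_3² = 65.
Since A_2A_3² = 65 < 50 + 25 = 75, the triangle is acute, so the smallest enclosing circle is the circumcircle.
Circumcentre = (-13/14, 15/14), r² = 1625/98.
Centre = (-13/14, 15/14).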